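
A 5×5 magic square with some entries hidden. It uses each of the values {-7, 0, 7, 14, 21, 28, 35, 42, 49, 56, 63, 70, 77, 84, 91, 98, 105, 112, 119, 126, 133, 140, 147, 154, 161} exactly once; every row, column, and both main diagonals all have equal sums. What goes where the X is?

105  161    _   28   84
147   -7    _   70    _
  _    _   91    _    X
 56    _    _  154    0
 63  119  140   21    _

The 25 entries sum to 1925, so each line sums to 1925/5 = 385.
From row 1, 385 − (105 + 161 + 28 + 84) gives (1,3) = 7.
Row 5 must total 385; the given cells sum to 343, so (5,5) = 42.
From column 1, 385 − (105 + 147 + 56 + 63) gives (3,1) = 14.
From column 4, 385 − (28 + 70 + 154 + 21) gives (3,4) = 112.
Using anti-diagonal: 84 + 70 + 91 + 63 + ? → (4,2) = 385 − 308 = 77.
Row 4 needs 385; the known cells sum to 287, so (4,3) = 98.
The remaining cell in column 2 is (3,2) = 385 − 350 = 35.
Column 3 must total 385; the given cells sum to 336, so (2,3) = 49.
Using row 2: 147 + (-7) + 49 + 70 + ? → (2,5) = 385 − 259 = 126.
The remaining cell in row 3 is (3,5) = 385 − 252 = 133.

133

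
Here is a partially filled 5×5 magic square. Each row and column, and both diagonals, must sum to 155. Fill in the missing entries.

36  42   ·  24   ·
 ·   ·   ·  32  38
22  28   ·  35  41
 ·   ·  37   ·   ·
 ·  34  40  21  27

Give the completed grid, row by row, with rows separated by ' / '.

36 42 23 24 30 / 39 20 26 32 38 / 22 28 29 35 41 / 25 31 37 43 19 / 33 34 40 21 27

From row 3, 155 − (22 + 28 + 35 + 41) gives (3,3) = 29.
Using row 5: 34 + 40 + 21 + 27 + ? → (5,1) = 155 − 122 = 33.
Column 4: 24 + 32 + 35 + 21 + ? = 155, so (4,4) = 43.
From main diagonal, 155 − (36 + 29 + 43 + 27) gives (2,2) = 20.
From column 2, 155 − (42 + 20 + 28 + 34) gives (4,2) = 31.
Anti-diagonal needs 155; the known cells sum to 125, so (1,5) = 30.
Row 1 needs 155; the known cells sum to 132, so (1,3) = 23.
Column 3 needs 155; the known cells sum to 129, so (2,3) = 26.
Column 5 must total 155; the given cells sum to 136, so (4,5) = 19.
The remaining cell in row 2 is (2,1) = 155 − 116 = 39.
Row 4: 31 + 37 + 43 + 19 + ? = 155, so (4,1) = 25.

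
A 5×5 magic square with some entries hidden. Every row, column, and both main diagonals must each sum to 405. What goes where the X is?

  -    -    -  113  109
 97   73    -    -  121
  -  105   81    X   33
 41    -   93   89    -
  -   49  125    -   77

The remaining cell in column 5 is (4,5) = 405 − 340 = 65.
Using main diagonal: 73 + 81 + 89 + 77 + ? → (1,1) = 405 − 320 = 85.
Row 4 needs 405; the known cells sum to 288, so (4,2) = 117.
Column 2: 73 + 105 + 117 + 49 + ? = 405, so (1,2) = 61.
The remaining cell in row 1 is (1,3) = 405 − 368 = 37.
Using column 3: 37 + 81 + 93 + 125 + ? → (2,3) = 405 − 336 = 69.
Row 2: 97 + 73 + 69 + 121 + ? = 405, so (2,4) = 45.
From anti-diagonal, 405 − (109 + 45 + 81 + 117) gives (5,1) = 53.
Using row 5: 53 + 49 + 125 + 77 + ? → (5,4) = 405 − 304 = 101.
Column 1 must total 405; the given cells sum to 276, so (3,1) = 129.
From column 4, 405 − (113 + 45 + 89 + 101) gives (3,4) = 57.

57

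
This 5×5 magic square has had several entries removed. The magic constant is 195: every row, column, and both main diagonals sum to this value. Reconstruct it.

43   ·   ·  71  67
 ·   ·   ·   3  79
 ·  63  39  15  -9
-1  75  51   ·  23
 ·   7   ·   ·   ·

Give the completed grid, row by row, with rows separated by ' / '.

43 19 -5 71 67 / 55 31 27 3 79 / 87 63 39 15 -9 / -1 75 51 47 23 / 11 7 83 59 35

Row 3 needs 195; the known cells sum to 108, so (3,1) = 87.
From row 4, 195 − (-1 + 75 + 51 + 23) gives (4,4) = 47.
Column 4 needs 195; the known cells sum to 136, so (5,4) = 59.
Column 5 needs 195; the known cells sum to 160, so (5,5) = 35.
Main diagonal needs 195; the known cells sum to 164, so (2,2) = 31.
Anti-diagonal must total 195; the given cells sum to 184, so (5,1) = 11.
Using row 5: 11 + 7 + 59 + 35 + ? → (5,3) = 195 − 112 = 83.
Column 1 needs 195; the known cells sum to 140, so (2,1) = 55.
The remaining cell in column 2 is (1,2) = 195 − 176 = 19.
Row 1 needs 195; the known cells sum to 200, so (1,3) = -5.
Row 2 needs 195; the known cells sum to 168, so (2,3) = 27.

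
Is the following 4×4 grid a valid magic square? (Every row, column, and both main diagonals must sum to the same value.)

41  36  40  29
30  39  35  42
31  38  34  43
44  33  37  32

Yes

Row 1: 41 + 36 + 40 + 29 = 146.
Row 2: 30 + 39 + 35 + 42 = 146.
Row 3: 31 + 38 + 34 + 43 = 146.
Row 4: 44 + 33 + 37 + 32 = 146.
Column 1: 41 + 30 + 31 + 44 = 146.
Column 2: 36 + 39 + 38 + 33 = 146.
Column 3: 40 + 35 + 34 + 37 = 146.
Column 4: 29 + 42 + 43 + 32 = 146.
Main diagonal: 41 + 39 + 34 + 32 = 146.
Anti-diagonal: 29 + 35 + 38 + 44 = 146.
All lines sum to 146.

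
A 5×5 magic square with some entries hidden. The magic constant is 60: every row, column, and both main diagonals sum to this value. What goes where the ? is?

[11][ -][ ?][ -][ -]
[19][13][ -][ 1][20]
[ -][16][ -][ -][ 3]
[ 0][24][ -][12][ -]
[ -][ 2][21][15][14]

The remaining cell in row 2 is (2,3) = 60 − 53 = 7.
The remaining cell in row 5 is (5,1) = 60 − 52 = 8.
From column 1, 60 − (11 + 19 + 0 + 8) gives (3,1) = 22.
Column 2 must total 60; the given cells sum to 55, so (1,2) = 5.
Main diagonal: 11 + 13 + 12 + 14 + ? = 60, so (3,3) = 10.
From anti-diagonal, 60 − (1 + 10 + 24 + 8) gives (1,5) = 17.
The remaining cell in row 3 is (3,4) = 60 − 51 = 9.
Column 4 must total 60; the given cells sum to 37, so (1,4) = 23.
Column 5 must total 60; the given cells sum to 54, so (4,5) = 6.
Using row 1: 11 + 5 + 23 + 17 + ? → (1,3) = 60 − 56 = 4.

4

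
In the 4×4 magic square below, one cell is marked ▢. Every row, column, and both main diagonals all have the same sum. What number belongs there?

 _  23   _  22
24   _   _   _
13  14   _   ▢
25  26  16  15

Row 4 is complete and sums to 82; that is the magic constant.
Column 1: 24 + 13 + 25 + ? = 82, so (1,1) = 20.
Column 2 must total 82; the given cells sum to 63, so (2,2) = 19.
From main diagonal, 82 − (20 + 19 + 15) gives (3,3) = 28.
Using anti-diagonal: 22 + 14 + 25 + ? → (2,3) = 82 − 61 = 21.
The remaining cell in row 1 is (1,3) = 82 − 65 = 17.
Row 2 needs 82; the known cells sum to 64, so (2,4) = 18.
Row 3: 13 + 14 + 28 + ? = 82, so (3,4) = 27.

27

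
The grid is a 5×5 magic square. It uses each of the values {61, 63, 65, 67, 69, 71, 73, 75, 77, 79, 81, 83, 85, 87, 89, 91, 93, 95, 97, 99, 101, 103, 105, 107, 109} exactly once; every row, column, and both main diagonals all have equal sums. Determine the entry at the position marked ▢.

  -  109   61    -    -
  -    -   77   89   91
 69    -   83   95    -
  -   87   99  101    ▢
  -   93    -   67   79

The 25 entries sum to 2125, so each line sums to 2125/5 = 425.
Using column 3: 61 + 77 + 83 + 99 + ? → (5,3) = 425 − 320 = 105.
From column 4, 425 − (89 + 95 + 101 + 67) gives (1,4) = 73.
Row 5 needs 425; the known cells sum to 344, so (5,1) = 81.
Anti-diagonal must total 425; the given cells sum to 340, so (1,5) = 85.
Row 1 must total 425; the given cells sum to 328, so (1,1) = 97.
The remaining cell in main diagonal is (2,2) = 425 − 360 = 65.
Row 2 must total 425; the given cells sum to 322, so (2,1) = 103.
Column 1: 97 + 103 + 69 + 81 + ? = 425, so (4,1) = 75.
Column 2: 109 + 65 + 87 + 93 + ? = 425, so (3,2) = 71.
The remaining cell in row 3 is (3,5) = 425 − 318 = 107.
Row 4 needs 425; the known cells sum to 362, so (4,5) = 63.

63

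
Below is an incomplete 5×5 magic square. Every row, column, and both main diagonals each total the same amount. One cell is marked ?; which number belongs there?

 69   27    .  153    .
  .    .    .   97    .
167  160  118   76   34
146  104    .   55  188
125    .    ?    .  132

Row 3 is complete and sums to 555; that is the magic constant.
Using row 4: 146 + 104 + 55 + 188 + ? → (4,3) = 555 − 493 = 62.
Column 1 needs 555; the known cells sum to 507, so (2,1) = 48.
Column 4: 153 + 97 + 76 + 55 + ? = 555, so (5,4) = 174.
Main diagonal needs 555; the known cells sum to 374, so (2,2) = 181.
The remaining cell in anti-diagonal is (1,5) = 555 − 444 = 111.
Row 1 needs 555; the known cells sum to 360, so (1,3) = 195.
From column 2, 555 − (27 + 181 + 160 + 104) gives (5,2) = 83.
The remaining cell in column 5 is (2,5) = 555 − 465 = 90.
From row 2, 555 − (48 + 181 + 97 + 90) gives (2,3) = 139.
The remaining cell in row 5 is (5,3) = 555 − 514 = 41.

41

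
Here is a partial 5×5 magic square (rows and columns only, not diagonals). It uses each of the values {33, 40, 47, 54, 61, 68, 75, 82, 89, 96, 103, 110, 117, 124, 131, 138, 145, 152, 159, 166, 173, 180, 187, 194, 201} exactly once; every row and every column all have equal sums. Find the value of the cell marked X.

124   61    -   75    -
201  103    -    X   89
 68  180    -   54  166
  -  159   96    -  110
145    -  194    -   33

152

The 25 entries sum to 2925, so each line sums to 2925/5 = 585.
Row 3: 68 + 180 + 54 + 166 + ? = 585, so (3,3) = 117.
Column 1: 124 + 201 + 68 + 145 + ? = 585, so (4,1) = 47.
Column 2 needs 585; the known cells sum to 503, so (5,2) = 82.
Using column 5: 89 + 166 + 110 + 33 + ? → (1,5) = 585 − 398 = 187.
Using row 1: 124 + 61 + 75 + 187 + ? → (1,3) = 585 − 447 = 138.
Row 4 must total 585; the given cells sum to 412, so (4,4) = 173.
Row 5 must total 585; the given cells sum to 454, so (5,4) = 131.
From column 3, 585 − (138 + 117 + 96 + 194) gives (2,3) = 40.
From column 4, 585 − (75 + 54 + 173 + 131) gives (2,4) = 152.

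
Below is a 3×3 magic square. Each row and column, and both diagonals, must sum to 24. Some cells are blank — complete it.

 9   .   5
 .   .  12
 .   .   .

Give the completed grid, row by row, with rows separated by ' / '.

9 10 5 / 4 8 12 / 11 6 7

Using row 1: 9 + 5 + ? → (1,2) = 24 − 14 = 10.
Column 3: 5 + 12 + ? = 24, so (3,3) = 7.
Main diagonal: 9 + 7 + ? = 24, so (2,2) = 8.
Using anti-diagonal: 5 + 8 + ? → (3,1) = 24 − 13 = 11.
Row 2 needs 24; the known cells sum to 20, so (2,1) = 4.
From row 3, 24 − (11 + 7) gives (3,2) = 6.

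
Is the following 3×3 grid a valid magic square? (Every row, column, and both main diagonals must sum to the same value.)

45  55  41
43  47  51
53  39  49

Yes

Row 1: 45 + 55 + 41 = 141.
Row 2: 43 + 47 + 51 = 141.
Row 3: 53 + 39 + 49 = 141.
Column 1: 45 + 43 + 53 = 141.
Column 2: 55 + 47 + 39 = 141.
Column 3: 41 + 51 + 49 = 141.
Main diagonal: 45 + 47 + 49 = 141.
Anti-diagonal: 41 + 47 + 53 = 141.
All lines sum to 141.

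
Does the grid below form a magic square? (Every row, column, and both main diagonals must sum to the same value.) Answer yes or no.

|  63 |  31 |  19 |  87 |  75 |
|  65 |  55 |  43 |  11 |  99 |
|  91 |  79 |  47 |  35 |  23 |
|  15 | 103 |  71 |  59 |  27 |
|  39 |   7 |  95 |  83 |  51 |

Row 1: 63 + 31 + 19 + 87 + 75 = 275.
Row 2: 65 + 55 + 43 + 11 + 99 = 273.
Row 3: 91 + 79 + 47 + 35 + 23 = 275.
Row 4: 15 + 103 + 71 + 59 + 27 = 275.
Row 5: 39 + 7 + 95 + 83 + 51 = 275.
Column 1: 63 + 65 + 91 + 15 + 39 = 273.
Column 2: 31 + 55 + 79 + 103 + 7 = 275.
Column 3: 19 + 43 + 47 + 71 + 95 = 275.
Column 4: 87 + 11 + 35 + 59 + 83 = 275.
Column 5: 75 + 99 + 23 + 27 + 51 = 275.
Main diagonal: 63 + 55 + 47 + 59 + 51 = 275.
Anti-diagonal: 75 + 11 + 47 + 103 + 39 = 275.

No — column 5 sums to 275 but row 2 sums to 273.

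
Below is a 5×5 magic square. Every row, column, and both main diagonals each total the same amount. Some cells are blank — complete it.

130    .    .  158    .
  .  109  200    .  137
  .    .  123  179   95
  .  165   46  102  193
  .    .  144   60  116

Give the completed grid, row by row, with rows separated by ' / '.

130 186 67 158 39 / 53 109 200 81 137 / 151 32 123 179 95 / 74 165 46 102 193 / 172 88 144 60 116

Main diagonal is already complete: 130 + 109 + 123 + 102 + 116 = 580, so that is the magic constant.
From row 4, 580 − (165 + 46 + 102 + 193) gives (4,1) = 74.
From column 3, 580 − (200 + 123 + 46 + 144) gives (1,3) = 67.
Column 4 must total 580; the given cells sum to 499, so (2,4) = 81.
Column 5 must total 580; the given cells sum to 541, so (1,5) = 39.
Anti-diagonal: 39 + 81 + 123 + 165 + ? = 580, so (5,1) = 172.
The remaining cell in row 1 is (1,2) = 580 − 394 = 186.
From row 2, 580 − (109 + 200 + 81 + 137) gives (2,1) = 53.
The remaining cell in row 5 is (5,2) = 580 − 492 = 88.
Column 1 needs 580; the known cells sum to 429, so (3,1) = 151.
Column 2 must total 580; the given cells sum to 548, so (3,2) = 32.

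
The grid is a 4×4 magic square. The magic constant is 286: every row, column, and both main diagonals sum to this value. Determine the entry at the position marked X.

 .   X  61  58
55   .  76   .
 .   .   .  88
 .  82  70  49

The remaining cell in row 4 is (4,1) = 286 − 201 = 85.
The remaining cell in column 3 is (3,3) = 286 − 207 = 79.
Column 4 needs 286; the known cells sum to 195, so (2,4) = 91.
Using anti-diagonal: 58 + 76 + 85 + ? → (3,2) = 286 − 219 = 67.
Using row 2: 55 + 76 + 91 + ? → (2,2) = 286 − 222 = 64.
From row 3, 286 − (67 + 79 + 88) gives (3,1) = 52.
From column 1, 286 − (55 + 52 + 85) gives (1,1) = 94.
Column 2: 64 + 67 + 82 + ? = 286, so (1,2) = 73.

73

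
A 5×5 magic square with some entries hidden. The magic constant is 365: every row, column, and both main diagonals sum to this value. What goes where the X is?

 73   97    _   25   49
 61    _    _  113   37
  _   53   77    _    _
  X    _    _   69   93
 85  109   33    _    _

Using row 1: 73 + 97 + 25 + 49 + ? → (1,3) = 365 − 244 = 121.
The remaining cell in anti-diagonal is (4,2) = 365 − 324 = 41.
Column 2 needs 365; the known cells sum to 300, so (2,2) = 65.
Main diagonal must total 365; the given cells sum to 284, so (5,5) = 81.
From row 2, 365 − (61 + 65 + 113 + 37) gives (2,3) = 89.
The remaining cell in row 5 is (5,4) = 365 − 308 = 57.
Column 3 needs 365; the known cells sum to 320, so (4,3) = 45.
Column 4: 25 + 113 + 69 + 57 + ? = 365, so (3,4) = 101.
Using column 5: 49 + 37 + 93 + 81 + ? → (3,5) = 365 − 260 = 105.
Row 3: 53 + 77 + 101 + 105 + ? = 365, so (3,1) = 29.
Row 4: 41 + 45 + 69 + 93 + ? = 365, so (4,1) = 117.

117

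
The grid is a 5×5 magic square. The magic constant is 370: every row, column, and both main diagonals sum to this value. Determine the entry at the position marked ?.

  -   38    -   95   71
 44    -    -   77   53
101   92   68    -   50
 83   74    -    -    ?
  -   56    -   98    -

Using row 3: 101 + 92 + 68 + 50 + ? → (3,4) = 370 − 311 = 59.
Column 2 must total 370; the given cells sum to 260, so (2,2) = 110.
Column 4: 95 + 77 + 59 + 98 + ? = 370, so (4,4) = 41.
Anti-diagonal: 71 + 77 + 68 + 74 + ? = 370, so (5,1) = 80.
From row 2, 370 − (44 + 110 + 77 + 53) gives (2,3) = 86.
The remaining cell in column 1 is (1,1) = 370 − 308 = 62.
Main diagonal must total 370; the given cells sum to 281, so (5,5) = 89.
From row 1, 370 − (62 + 38 + 95 + 71) gives (1,3) = 104.
The remaining cell in row 5 is (5,3) = 370 − 323 = 47.
Column 3: 104 + 86 + 68 + 47 + ? = 370, so (4,3) = 65.
From column 5, 370 − (71 + 53 + 50 + 89) gives (4,5) = 107.

107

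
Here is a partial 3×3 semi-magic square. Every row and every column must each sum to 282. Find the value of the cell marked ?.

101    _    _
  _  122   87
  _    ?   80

Row 2 must total 282; the given cells sum to 209, so (2,1) = 73.
From column 1, 282 − (101 + 73) gives (3,1) = 108.
Column 3: 87 + 80 + ? = 282, so (1,3) = 115.
Row 1: 101 + 115 + ? = 282, so (1,2) = 66.
The remaining cell in row 3 is (3,2) = 282 − 188 = 94.

94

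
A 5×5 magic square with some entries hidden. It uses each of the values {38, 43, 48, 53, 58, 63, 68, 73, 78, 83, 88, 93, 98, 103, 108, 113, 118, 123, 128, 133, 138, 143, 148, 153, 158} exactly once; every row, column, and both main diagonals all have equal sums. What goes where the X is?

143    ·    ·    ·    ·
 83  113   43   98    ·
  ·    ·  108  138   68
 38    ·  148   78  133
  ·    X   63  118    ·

158

The 25 entries sum to 2450, so each line sums to 2450/5 = 490.
Row 2: 83 + 113 + 43 + 98 + ? = 490, so (2,5) = 153.
From row 4, 490 − (38 + 148 + 78 + 133) gives (4,2) = 93.
Column 3: 43 + 108 + 148 + 63 + ? = 490, so (1,3) = 128.
Column 4: 98 + 138 + 78 + 118 + ? = 490, so (1,4) = 58.
Using main diagonal: 143 + 113 + 108 + 78 + ? → (5,5) = 490 − 442 = 48.
Using column 5: 153 + 68 + 133 + 48 + ? → (1,5) = 490 − 402 = 88.
Anti-diagonal must total 490; the given cells sum to 387, so (5,1) = 103.
From row 1, 490 − (143 + 128 + 58 + 88) gives (1,2) = 73.
From row 5, 490 − (103 + 63 + 118 + 48) gives (5,2) = 158.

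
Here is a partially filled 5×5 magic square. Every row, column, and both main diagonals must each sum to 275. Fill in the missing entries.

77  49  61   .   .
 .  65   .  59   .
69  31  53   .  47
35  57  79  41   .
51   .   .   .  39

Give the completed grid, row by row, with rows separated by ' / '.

Row 3 needs 275; the known cells sum to 200, so (3,4) = 75.
Row 4 needs 275; the known cells sum to 212, so (4,5) = 63.
Column 1 needs 275; the known cells sum to 232, so (2,1) = 43.
From column 2, 275 − (49 + 65 + 31 + 57) gives (5,2) = 73.
From anti-diagonal, 275 − (59 + 53 + 57 + 51) gives (1,5) = 55.
Using row 1: 77 + 49 + 61 + 55 + ? → (1,4) = 275 − 242 = 33.
Column 4: 33 + 59 + 75 + 41 + ? = 275, so (5,4) = 67.
Column 5 needs 275; the known cells sum to 204, so (2,5) = 71.
Row 2 needs 275; the known cells sum to 238, so (2,3) = 37.
The remaining cell in row 5 is (5,3) = 275 − 230 = 45.

77 49 61 33 55 / 43 65 37 59 71 / 69 31 53 75 47 / 35 57 79 41 63 / 51 73 45 67 39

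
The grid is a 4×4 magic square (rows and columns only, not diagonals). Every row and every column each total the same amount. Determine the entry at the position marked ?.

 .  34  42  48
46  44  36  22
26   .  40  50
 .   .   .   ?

28

Row 2 is complete and sums to 148; that is the magic constant.
Row 1: 34 + 42 + 48 + ? = 148, so (1,1) = 24.
From row 3, 148 − (26 + 40 + 50) gives (3,2) = 32.
Column 1 needs 148; the known cells sum to 96, so (4,1) = 52.
Using column 2: 34 + 44 + 32 + ? → (4,2) = 148 − 110 = 38.
Using column 3: 42 + 36 + 40 + ? → (4,3) = 148 − 118 = 30.
From column 4, 148 − (48 + 22 + 50) gives (4,4) = 28.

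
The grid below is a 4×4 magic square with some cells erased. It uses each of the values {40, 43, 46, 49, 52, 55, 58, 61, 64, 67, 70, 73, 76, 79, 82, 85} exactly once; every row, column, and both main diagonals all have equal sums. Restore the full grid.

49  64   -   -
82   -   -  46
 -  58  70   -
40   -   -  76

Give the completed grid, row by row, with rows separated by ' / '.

49 64 52 85 / 82 55 67 46 / 79 58 70 43 / 40 73 61 76

The 16 entries sum to 1000, so each line sums to 1000/4 = 250.
The remaining cell in column 1 is (3,1) = 250 − 171 = 79.
Main diagonal needs 250; the known cells sum to 195, so (2,2) = 55.
Row 2: 82 + 55 + 46 + ? = 250, so (2,3) = 67.
Row 3 needs 250; the known cells sum to 207, so (3,4) = 43.
Column 2 needs 250; the known cells sum to 177, so (4,2) = 73.
The remaining cell in column 4 is (1,4) = 250 − 165 = 85.
Row 1 needs 250; the known cells sum to 198, so (1,3) = 52.
The remaining cell in row 4 is (4,3) = 250 − 189 = 61.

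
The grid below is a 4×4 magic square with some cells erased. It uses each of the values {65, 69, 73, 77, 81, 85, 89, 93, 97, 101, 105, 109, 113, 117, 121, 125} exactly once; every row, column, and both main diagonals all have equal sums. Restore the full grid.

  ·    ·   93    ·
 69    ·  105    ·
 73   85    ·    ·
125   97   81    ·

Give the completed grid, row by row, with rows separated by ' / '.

The 16 entries sum to 1520, so each line sums to 1520/4 = 380.
Row 4 must total 380; the given cells sum to 303, so (4,4) = 77.
Column 1 needs 380; the known cells sum to 267, so (1,1) = 113.
Using column 3: 93 + 105 + 81 + ? → (3,3) = 380 − 279 = 101.
Main diagonal needs 380; the known cells sum to 291, so (2,2) = 89.
Anti-diagonal: 105 + 85 + 125 + ? = 380, so (1,4) = 65.
Using row 1: 113 + 93 + 65 + ? → (1,2) = 380 − 271 = 109.
Row 2 must total 380; the given cells sum to 263, so (2,4) = 117.
Row 3 needs 380; the known cells sum to 259, so (3,4) = 121.

113 109 93 65 / 69 89 105 117 / 73 85 101 121 / 125 97 81 77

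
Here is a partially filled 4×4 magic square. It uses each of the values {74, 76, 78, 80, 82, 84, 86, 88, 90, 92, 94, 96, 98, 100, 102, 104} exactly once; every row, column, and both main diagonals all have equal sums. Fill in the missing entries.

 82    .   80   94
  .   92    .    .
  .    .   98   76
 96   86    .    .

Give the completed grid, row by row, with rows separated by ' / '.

The 16 entries sum to 1424, so each line sums to 1424/4 = 356.
The remaining cell in row 1 is (1,2) = 356 − 256 = 100.
Column 2: 100 + 92 + 86 + ? = 356, so (3,2) = 78.
The remaining cell in main diagonal is (4,4) = 356 − 272 = 84.
From anti-diagonal, 356 − (94 + 78 + 96) gives (2,3) = 88.
Using row 3: 78 + 98 + 76 + ? → (3,1) = 356 − 252 = 104.
Row 4 needs 356; the known cells sum to 266, so (4,3) = 90.
Column 1 must total 356; the given cells sum to 282, so (2,1) = 74.
Using column 4: 94 + 76 + 84 + ? → (2,4) = 356 − 254 = 102.

82 100 80 94 / 74 92 88 102 / 104 78 98 76 / 96 86 90 84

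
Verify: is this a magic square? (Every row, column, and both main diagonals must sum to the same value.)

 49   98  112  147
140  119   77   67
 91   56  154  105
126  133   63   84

Row 1: 49 + 98 + 112 + 147 = 406.
Row 2: 140 + 119 + 77 + 67 = 403.
Row 3: 91 + 56 + 154 + 105 = 406.
Row 4: 126 + 133 + 63 + 84 = 406.
Column 1: 49 + 140 + 91 + 126 = 406.
Column 2: 98 + 119 + 56 + 133 = 406.
Column 3: 112 + 77 + 154 + 63 = 406.
Column 4: 147 + 67 + 105 + 84 = 403.
Main diagonal: 49 + 119 + 154 + 84 = 406.
Anti-diagonal: 147 + 77 + 56 + 126 = 406.

No — row 1 sums to 406 but row 2 sums to 403.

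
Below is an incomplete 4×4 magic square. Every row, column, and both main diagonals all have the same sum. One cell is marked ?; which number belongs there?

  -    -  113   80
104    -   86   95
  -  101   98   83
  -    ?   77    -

74

Column 3 is complete and sums to 374; that is the magic constant.
Row 2: 104 + 86 + 95 + ? = 374, so (2,2) = 89.
Row 3 must total 374; the given cells sum to 282, so (3,1) = 92.
Column 4 needs 374; the known cells sum to 258, so (4,4) = 116.
Main diagonal needs 374; the known cells sum to 303, so (1,1) = 71.
Anti-diagonal needs 374; the known cells sum to 267, so (4,1) = 107.
Row 1 must total 374; the given cells sum to 264, so (1,2) = 110.
Using row 4: 107 + 77 + 116 + ? → (4,2) = 374 − 300 = 74.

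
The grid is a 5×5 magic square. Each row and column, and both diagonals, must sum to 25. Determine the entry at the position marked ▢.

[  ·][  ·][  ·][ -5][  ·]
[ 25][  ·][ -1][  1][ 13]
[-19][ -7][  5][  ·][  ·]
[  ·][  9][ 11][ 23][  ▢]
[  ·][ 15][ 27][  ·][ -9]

-15

Row 2 needs 25; the known cells sum to 38, so (2,2) = -13.
Column 2: -13 + (-7) + 9 + 15 + ? = 25, so (1,2) = 21.
From column 3, 25 − (-1 + 5 + 11 + 27) gives (1,3) = -17.
From main diagonal, 25 − (-13 + 5 + 23 + (-9)) gives (1,1) = 19.
From row 1, 25 − (19 + 21 + (-17) + (-5)) gives (1,5) = 7.
Anti-diagonal: 7 + 1 + 5 + 9 + ? = 25, so (5,1) = 3.
The remaining cell in row 5 is (5,4) = 25 − 36 = -11.
Column 1: 19 + 25 + (-19) + 3 + ? = 25, so (4,1) = -3.
Column 4 needs 25; the known cells sum to 8, so (3,4) = 17.
Row 3 must total 25; the given cells sum to -4, so (3,5) = 29.
Using row 4: -3 + 9 + 11 + 23 + ? → (4,5) = 25 − 40 = -15.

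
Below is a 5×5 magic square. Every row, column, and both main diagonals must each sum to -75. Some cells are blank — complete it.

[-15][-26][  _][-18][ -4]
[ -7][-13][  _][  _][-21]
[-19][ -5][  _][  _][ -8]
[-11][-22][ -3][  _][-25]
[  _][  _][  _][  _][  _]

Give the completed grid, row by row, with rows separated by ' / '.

Using row 1: -15 + (-26) + (-18) + (-4) + ? → (1,3) = -75 − (-63) = -12.
Row 4 needs -75; the known cells sum to -61, so (4,4) = -14.
Using column 1: -15 + (-7) + (-19) + (-11) + ? → (5,1) = -75 − (-52) = -23.
Column 2 must total -75; the given cells sum to -66, so (5,2) = -9.
Using column 5: -4 + (-21) + (-8) + (-25) + ? → (5,5) = -75 − (-58) = -17.
Main diagonal needs -75; the known cells sum to -59, so (3,3) = -16.
Anti-diagonal: -4 + (-16) + (-22) + (-23) + ? = -75, so (2,4) = -10.
Row 2 needs -75; the known cells sum to -51, so (2,3) = -24.
From row 3, -75 − (-19 + (-5) + (-16) + (-8)) gives (3,4) = -27.
The remaining cell in column 3 is (5,3) = -75 − (-55) = -20.
Using column 4: -18 + (-10) + (-27) + (-14) + ? → (5,4) = -75 − (-69) = -6.

-15 -26 -12 -18 -4 / -7 -13 -24 -10 -21 / -19 -5 -16 -27 -8 / -11 -22 -3 -14 -25 / -23 -9 -20 -6 -17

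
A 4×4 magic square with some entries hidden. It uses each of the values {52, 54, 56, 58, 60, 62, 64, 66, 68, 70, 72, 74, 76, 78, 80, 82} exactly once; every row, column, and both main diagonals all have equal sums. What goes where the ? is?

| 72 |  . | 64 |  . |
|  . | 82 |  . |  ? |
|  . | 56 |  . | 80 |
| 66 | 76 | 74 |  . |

58

The 16 entries sum to 1072, so each line sums to 1072/4 = 268.
Row 4: 66 + 76 + 74 + ? = 268, so (4,4) = 52.
Column 2 must total 268; the given cells sum to 214, so (1,2) = 54.
Main diagonal needs 268; the known cells sum to 206, so (3,3) = 62.
Row 1 needs 268; the known cells sum to 190, so (1,4) = 78.
The remaining cell in row 3 is (3,1) = 268 − 198 = 70.
Column 1 must total 268; the given cells sum to 208, so (2,1) = 60.
Column 3 must total 268; the given cells sum to 200, so (2,3) = 68.
Using column 4: 78 + 80 + 52 + ? → (2,4) = 268 − 210 = 58.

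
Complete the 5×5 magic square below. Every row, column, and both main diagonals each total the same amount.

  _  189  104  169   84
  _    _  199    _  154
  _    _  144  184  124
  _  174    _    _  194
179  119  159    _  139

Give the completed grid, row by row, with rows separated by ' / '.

Column 5 is already complete: 84 + 154 + 124 + 194 + 139 = 695, so that is the magic constant.
Row 1: 189 + 104 + 169 + 84 + ? = 695, so (1,1) = 149.
Row 5: 179 + 119 + 159 + 139 + ? = 695, so (5,4) = 99.
Column 3 must total 695; the given cells sum to 606, so (4,3) = 89.
The remaining cell in anti-diagonal is (2,4) = 695 − 581 = 114.
Using column 4: 169 + 114 + 184 + 99 + ? → (4,4) = 695 − 566 = 129.
Using main diagonal: 149 + 144 + 129 + 139 + ? → (2,2) = 695 − 561 = 134.
Row 2 must total 695; the given cells sum to 601, so (2,1) = 94.
Row 4 needs 695; the known cells sum to 586, so (4,1) = 109.
Column 1 must total 695; the given cells sum to 531, so (3,1) = 164.
The remaining cell in column 2 is (3,2) = 695 − 616 = 79.

149 189 104 169 84 / 94 134 199 114 154 / 164 79 144 184 124 / 109 174 89 129 194 / 179 119 159 99 139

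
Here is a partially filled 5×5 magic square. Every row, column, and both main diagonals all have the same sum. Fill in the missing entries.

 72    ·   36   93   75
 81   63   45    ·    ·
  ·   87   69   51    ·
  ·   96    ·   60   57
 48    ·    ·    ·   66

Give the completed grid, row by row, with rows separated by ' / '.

Main diagonal is already complete: 72 + 63 + 69 + 60 + 66 = 330, so that is the magic constant.
Row 1 must total 330; the given cells sum to 276, so (1,2) = 54.
Using column 2: 54 + 63 + 87 + 96 + ? → (5,2) = 330 − 300 = 30.
Anti-diagonal must total 330; the given cells sum to 288, so (2,4) = 42.
Row 2 needs 330; the known cells sum to 231, so (2,5) = 99.
Column 4 must total 330; the given cells sum to 246, so (5,4) = 84.
The remaining cell in column 5 is (3,5) = 330 − 297 = 33.
Row 3 needs 330; the known cells sum to 240, so (3,1) = 90.
Row 5 must total 330; the given cells sum to 228, so (5,3) = 102.
Column 1: 72 + 81 + 90 + 48 + ? = 330, so (4,1) = 39.
Using column 3: 36 + 45 + 69 + 102 + ? → (4,3) = 330 − 252 = 78.

72 54 36 93 75 / 81 63 45 42 99 / 90 87 69 51 33 / 39 96 78 60 57 / 48 30 102 84 66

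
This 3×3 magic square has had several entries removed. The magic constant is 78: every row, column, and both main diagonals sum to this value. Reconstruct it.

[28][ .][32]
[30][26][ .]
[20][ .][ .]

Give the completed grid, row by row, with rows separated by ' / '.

Row 1 must total 78; the given cells sum to 60, so (1,2) = 18.
Using row 2: 30 + 26 + ? → (2,3) = 78 − 56 = 22.
Column 2 needs 78; the known cells sum to 44, so (3,2) = 34.
Column 3 needs 78; the known cells sum to 54, so (3,3) = 24.

28 18 32 / 30 26 22 / 20 34 24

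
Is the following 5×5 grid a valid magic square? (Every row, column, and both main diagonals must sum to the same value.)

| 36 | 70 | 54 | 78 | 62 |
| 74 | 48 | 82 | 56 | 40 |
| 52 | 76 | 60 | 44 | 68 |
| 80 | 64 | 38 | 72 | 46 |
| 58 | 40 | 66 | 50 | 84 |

Row 1: 36 + 70 + 54 + 78 + 62 = 300.
Row 2: 74 + 48 + 82 + 56 + 40 = 300.
Row 3: 52 + 76 + 60 + 44 + 68 = 300.
Row 4: 80 + 64 + 38 + 72 + 46 = 300.
Row 5: 58 + 40 + 66 + 50 + 84 = 298.
Column 1: 36 + 74 + 52 + 80 + 58 = 300.
Column 2: 70 + 48 + 76 + 64 + 40 = 298.
Column 3: 54 + 82 + 60 + 38 + 66 = 300.
Column 4: 78 + 56 + 44 + 72 + 50 = 300.
Column 5: 62 + 40 + 68 + 46 + 84 = 300.
Main diagonal: 36 + 48 + 60 + 72 + 84 = 300.
Anti-diagonal: 62 + 56 + 60 + 64 + 58 = 300.

No — column 2 sums to 298 but column 4 sums to 300.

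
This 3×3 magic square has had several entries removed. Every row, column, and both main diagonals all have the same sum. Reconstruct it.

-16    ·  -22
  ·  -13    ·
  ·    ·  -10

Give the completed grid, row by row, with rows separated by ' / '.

-16 -1 -22 / -19 -13 -7 / -4 -25 -10

Main diagonal is already complete: -16 + -13 + -10 = -39, so that is the magic constant.
Row 1: -16 + (-22) + ? = -39, so (1,2) = -1.
From column 2, -39 − (-1 + (-13)) gives (3,2) = -25.
Column 3 must total -39; the given cells sum to -32, so (2,3) = -7.
Anti-diagonal: -22 + (-13) + ? = -39, so (3,1) = -4.
Row 2: -13 + (-7) + ? = -39, so (2,1) = -19.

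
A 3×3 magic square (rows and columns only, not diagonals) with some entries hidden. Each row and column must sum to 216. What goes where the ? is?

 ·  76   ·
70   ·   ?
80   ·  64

78

Using row 3: 80 + 64 + ? → (3,2) = 216 − 144 = 72.
Column 1 needs 216; the known cells sum to 150, so (1,1) = 66.
Using column 2: 76 + 72 + ? → (2,2) = 216 − 148 = 68.
From row 1, 216 − (66 + 76) gives (1,3) = 74.
Row 2 needs 216; the known cells sum to 138, so (2,3) = 78.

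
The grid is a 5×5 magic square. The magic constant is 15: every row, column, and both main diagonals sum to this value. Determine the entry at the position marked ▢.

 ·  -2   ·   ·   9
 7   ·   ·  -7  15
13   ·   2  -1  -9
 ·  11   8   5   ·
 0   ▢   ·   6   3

The remaining cell in row 3 is (3,2) = 15 − 5 = 10.
Column 4 needs 15; the known cells sum to 3, so (1,4) = 12.
From column 5, 15 − (9 + 15 + (-9) + 3) gives (4,5) = -3.
Using row 4: 11 + 8 + 5 + (-3) + ? → (4,1) = 15 − 21 = -6.
Column 1 must total 15; the given cells sum to 14, so (1,1) = 1.
Main diagonal: 1 + 2 + 5 + 3 + ? = 15, so (2,2) = 4.
Row 1: 1 + (-2) + 12 + 9 + ? = 15, so (1,3) = -5.
Using row 2: 7 + 4 + (-7) + 15 + ? → (2,3) = 15 − 19 = -4.
Column 2 must total 15; the given cells sum to 23, so (5,2) = -8.

-8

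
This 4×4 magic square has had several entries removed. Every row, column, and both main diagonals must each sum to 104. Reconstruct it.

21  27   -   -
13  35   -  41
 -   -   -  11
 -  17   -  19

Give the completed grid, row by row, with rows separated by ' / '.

21 27 23 33 / 13 35 15 41 / 39 25 29 11 / 31 17 37 19

From row 2, 104 − (13 + 35 + 41) gives (2,3) = 15.
The remaining cell in column 2 is (3,2) = 104 − 79 = 25.
From column 4, 104 − (41 + 11 + 19) gives (1,4) = 33.
From main diagonal, 104 − (21 + 35 + 19) gives (3,3) = 29.
Using anti-diagonal: 33 + 15 + 25 + ? → (4,1) = 104 − 73 = 31.
From row 1, 104 − (21 + 27 + 33) gives (1,3) = 23.
From row 3, 104 − (25 + 29 + 11) gives (3,1) = 39.
Row 4: 31 + 17 + 19 + ? = 104, so (4,3) = 37.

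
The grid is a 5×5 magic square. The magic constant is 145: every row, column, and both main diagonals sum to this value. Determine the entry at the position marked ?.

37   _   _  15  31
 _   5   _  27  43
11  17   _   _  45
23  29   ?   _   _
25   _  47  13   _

35

Column 1 must total 145; the given cells sum to 96, so (2,1) = 49.
Anti-diagonal needs 145; the known cells sum to 112, so (3,3) = 33.
From row 2, 145 − (49 + 5 + 27 + 43) gives (2,3) = 21.
Row 3: 11 + 17 + 33 + 45 + ? = 145, so (3,4) = 39.
The remaining cell in column 4 is (4,4) = 145 − 94 = 51.
Main diagonal needs 145; the known cells sum to 126, so (5,5) = 19.
The remaining cell in row 5 is (5,2) = 145 − 104 = 41.
Column 2 must total 145; the given cells sum to 92, so (1,2) = 53.
Using column 5: 31 + 43 + 45 + 19 + ? → (4,5) = 145 − 138 = 7.
Using row 1: 37 + 53 + 15 + 31 + ? → (1,3) = 145 − 136 = 9.
From row 4, 145 − (23 + 29 + 51 + 7) gives (4,3) = 35.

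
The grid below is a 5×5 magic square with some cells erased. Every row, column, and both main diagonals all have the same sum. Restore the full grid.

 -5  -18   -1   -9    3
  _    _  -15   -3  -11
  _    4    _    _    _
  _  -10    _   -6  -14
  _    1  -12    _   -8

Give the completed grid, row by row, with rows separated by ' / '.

-5 -18 -1 -9 3 / 6 -7 -15 -3 -11 / -13 4 -4 -17 0 / -2 -10 2 -6 -14 / -16 1 -12 5 -8

Row 1 is already complete: -5 + -18 + -1 + -9 + 3 = -30, so that is the magic constant.
Column 2 needs -30; the known cells sum to -23, so (2,2) = -7.
Using column 5: 3 + (-11) + (-14) + (-8) + ? → (3,5) = -30 − (-30) = 0.
Main diagonal: -5 + (-7) + (-6) + (-8) + ? = -30, so (3,3) = -4.
Using anti-diagonal: 3 + (-3) + (-4) + (-10) + ? → (5,1) = -30 − (-14) = -16.
Row 2 needs -30; the known cells sum to -36, so (2,1) = 6.
From row 5, -30 − (-16 + 1 + (-12) + (-8)) gives (5,4) = 5.
Column 3: -1 + (-15) + (-4) + (-12) + ? = -30, so (4,3) = 2.
Using column 4: -9 + (-3) + (-6) + 5 + ? → (3,4) = -30 − (-13) = -17.
From row 3, -30 − (4 + (-4) + (-17) + 0) gives (3,1) = -13.
Row 4 must total -30; the given cells sum to -28, so (4,1) = -2.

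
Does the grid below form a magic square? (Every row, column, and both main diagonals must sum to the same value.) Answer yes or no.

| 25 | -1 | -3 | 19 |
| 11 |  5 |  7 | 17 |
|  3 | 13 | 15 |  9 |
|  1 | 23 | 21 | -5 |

Yes

Row 1: 25 + (-1) + (-3) + 19 = 40.
Row 2: 11 + 5 + 7 + 17 = 40.
Row 3: 3 + 13 + 15 + 9 = 40.
Row 4: 1 + 23 + 21 + (-5) = 40.
Column 1: 25 + 11 + 3 + 1 = 40.
Column 2: -1 + 5 + 13 + 23 = 40.
Column 3: -3 + 7 + 15 + 21 = 40.
Column 4: 19 + 17 + 9 + (-5) = 40.
Main diagonal: 25 + 5 + 15 + (-5) = 40.
Anti-diagonal: 19 + 7 + 13 + 1 = 40.
All lines sum to 40.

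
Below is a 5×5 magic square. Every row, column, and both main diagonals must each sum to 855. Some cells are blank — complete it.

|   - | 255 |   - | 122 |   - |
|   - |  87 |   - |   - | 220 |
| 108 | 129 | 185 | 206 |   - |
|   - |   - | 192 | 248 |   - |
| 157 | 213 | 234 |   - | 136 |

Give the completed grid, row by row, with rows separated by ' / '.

199 255 101 122 178 / 241 87 143 164 220 / 108 129 185 206 227 / 150 171 192 248 94 / 157 213 234 115 136

Using row 3: 108 + 129 + 185 + 206 + ? → (3,5) = 855 − 628 = 227.
From row 5, 855 − (157 + 213 + 234 + 136) gives (5,4) = 115.
The remaining cell in column 2 is (4,2) = 855 − 684 = 171.
Column 4 must total 855; the given cells sum to 691, so (2,4) = 164.
Main diagonal must total 855; the given cells sum to 656, so (1,1) = 199.
From anti-diagonal, 855 − (164 + 185 + 171 + 157) gives (1,5) = 178.
The remaining cell in row 1 is (1,3) = 855 − 754 = 101.
Column 3 needs 855; the known cells sum to 712, so (2,3) = 143.
Using column 5: 178 + 220 + 227 + 136 + ? → (4,5) = 855 − 761 = 94.
Row 2 needs 855; the known cells sum to 614, so (2,1) = 241.
From row 4, 855 − (171 + 192 + 248 + 94) gives (4,1) = 150.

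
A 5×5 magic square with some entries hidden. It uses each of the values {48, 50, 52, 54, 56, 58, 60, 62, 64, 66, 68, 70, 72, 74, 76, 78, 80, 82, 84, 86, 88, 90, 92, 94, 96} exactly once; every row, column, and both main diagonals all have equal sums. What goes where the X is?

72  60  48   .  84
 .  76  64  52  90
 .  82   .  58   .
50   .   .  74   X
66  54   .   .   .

The 25 entries sum to 1800, so each line sums to 1800/5 = 360.
The remaining cell in row 1 is (1,4) = 360 − 264 = 96.
Row 2 must total 360; the given cells sum to 282, so (2,1) = 78.
Using column 1: 72 + 78 + 50 + 66 + ? → (3,1) = 360 − 266 = 94.
Column 2 needs 360; the known cells sum to 272, so (4,2) = 88.
Column 4: 96 + 52 + 58 + 74 + ? = 360, so (5,4) = 80.
Anti-diagonal needs 360; the known cells sum to 290, so (3,3) = 70.
Row 3 must total 360; the given cells sum to 304, so (3,5) = 56.
Main diagonal needs 360; the known cells sum to 292, so (5,5) = 68.
Row 5 needs 360; the known cells sum to 268, so (5,3) = 92.
Column 3: 48 + 64 + 70 + 92 + ? = 360, so (4,3) = 86.
Using column 5: 84 + 90 + 56 + 68 + ? → (4,5) = 360 − 298 = 62.

62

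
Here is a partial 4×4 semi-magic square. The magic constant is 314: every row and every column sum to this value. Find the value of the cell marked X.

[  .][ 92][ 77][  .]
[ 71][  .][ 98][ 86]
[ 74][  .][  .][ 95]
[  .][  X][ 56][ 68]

Row 2 must total 314; the given cells sum to 255, so (2,2) = 59.
From column 3, 314 − (77 + 98 + 56) gives (3,3) = 83.
Column 4 must total 314; the given cells sum to 249, so (1,4) = 65.
Row 1: 92 + 77 + 65 + ? = 314, so (1,1) = 80.
Row 3: 74 + 83 + 95 + ? = 314, so (3,2) = 62.
Using column 1: 80 + 71 + 74 + ? → (4,1) = 314 − 225 = 89.
The remaining cell in column 2 is (4,2) = 314 − 213 = 101.

101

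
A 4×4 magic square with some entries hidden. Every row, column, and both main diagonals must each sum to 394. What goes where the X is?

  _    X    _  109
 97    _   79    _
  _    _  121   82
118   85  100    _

115

Using row 4: 118 + 85 + 100 + ? → (4,4) = 394 − 303 = 91.
The remaining cell in column 3 is (1,3) = 394 − 300 = 94.
Using column 4: 109 + 82 + 91 + ? → (2,4) = 394 − 282 = 112.
Anti-diagonal: 109 + 79 + 118 + ? = 394, so (3,2) = 88.
The remaining cell in row 2 is (2,2) = 394 − 288 = 106.
Row 3 must total 394; the given cells sum to 291, so (3,1) = 103.
Using column 1: 97 + 103 + 118 + ? → (1,1) = 394 − 318 = 76.
Column 2 must total 394; the given cells sum to 279, so (1,2) = 115.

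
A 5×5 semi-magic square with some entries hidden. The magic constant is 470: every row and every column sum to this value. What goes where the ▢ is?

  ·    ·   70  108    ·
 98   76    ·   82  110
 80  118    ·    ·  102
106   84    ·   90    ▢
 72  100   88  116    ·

The remaining cell in row 2 is (2,3) = 470 − 366 = 104.
From row 5, 470 − (72 + 100 + 88 + 116) gives (5,5) = 94.
From column 1, 470 − (98 + 80 + 106 + 72) gives (1,1) = 114.
Using column 2: 76 + 118 + 84 + 100 + ? → (1,2) = 470 − 378 = 92.
Column 4 must total 470; the given cells sum to 396, so (3,4) = 74.
Row 1 needs 470; the known cells sum to 384, so (1,5) = 86.
Row 3 must total 470; the given cells sum to 374, so (3,3) = 96.
Column 3 must total 470; the given cells sum to 358, so (4,3) = 112.
Using column 5: 86 + 110 + 102 + 94 + ? → (4,5) = 470 − 392 = 78.

78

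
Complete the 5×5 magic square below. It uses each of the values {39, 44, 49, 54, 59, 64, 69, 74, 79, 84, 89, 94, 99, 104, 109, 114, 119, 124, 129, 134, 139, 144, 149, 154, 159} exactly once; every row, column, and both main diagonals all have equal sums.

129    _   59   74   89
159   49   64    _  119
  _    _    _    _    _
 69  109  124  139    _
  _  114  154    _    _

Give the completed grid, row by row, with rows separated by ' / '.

129 144 59 74 89 / 159 49 64 104 119 / 39 79 94 134 149 / 69 109 124 139 54 / 99 114 154 44 84

The 25 entries sum to 2475, so each line sums to 2475/5 = 495.
Row 1: 129 + 59 + 74 + 89 + ? = 495, so (1,2) = 144.
Row 2 must total 495; the given cells sum to 391, so (2,4) = 104.
Using row 4: 69 + 109 + 124 + 139 + ? → (4,5) = 495 − 441 = 54.
The remaining cell in column 2 is (3,2) = 495 − 416 = 79.
From column 3, 495 − (59 + 64 + 124 + 154) gives (3,3) = 94.
Main diagonal must total 495; the given cells sum to 411, so (5,5) = 84.
From anti-diagonal, 495 − (89 + 104 + 94 + 109) gives (5,1) = 99.
Using row 5: 99 + 114 + 154 + 84 + ? → (5,4) = 495 − 451 = 44.
Column 1: 129 + 159 + 69 + 99 + ? = 495, so (3,1) = 39.
Using column 4: 74 + 104 + 139 + 44 + ? → (3,4) = 495 − 361 = 134.
From column 5, 495 − (89 + 119 + 54 + 84) gives (3,5) = 149.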